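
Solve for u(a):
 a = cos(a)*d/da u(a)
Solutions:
 u(a) = C1 + Integral(a/cos(a), a)


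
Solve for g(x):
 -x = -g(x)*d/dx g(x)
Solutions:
 g(x) = -sqrt(C1 + x^2)
 g(x) = sqrt(C1 + x^2)


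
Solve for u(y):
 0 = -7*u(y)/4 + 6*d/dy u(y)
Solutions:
 u(y) = C1*exp(7*y/24)


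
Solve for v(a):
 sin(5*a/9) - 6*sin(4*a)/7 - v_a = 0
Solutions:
 v(a) = C1 - 9*cos(5*a/9)/5 + 3*cos(4*a)/14


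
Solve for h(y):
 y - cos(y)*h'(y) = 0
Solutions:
 h(y) = C1 + Integral(y/cos(y), y)


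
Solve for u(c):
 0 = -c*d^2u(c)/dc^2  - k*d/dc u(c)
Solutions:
 u(c) = C1 + c^(1 - re(k))*(C2*sin(log(c)*Abs(im(k))) + C3*cos(log(c)*im(k)))


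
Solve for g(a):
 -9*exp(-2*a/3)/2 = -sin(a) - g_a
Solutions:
 g(a) = C1 + cos(a) - 27*exp(-2*a/3)/4


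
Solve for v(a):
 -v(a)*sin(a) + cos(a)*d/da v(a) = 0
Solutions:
 v(a) = C1/cos(a)


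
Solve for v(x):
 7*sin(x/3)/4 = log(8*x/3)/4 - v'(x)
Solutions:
 v(x) = C1 + x*log(x)/4 - x*log(3) - x/4 + 3*x*log(6)/4 + 21*cos(x/3)/4


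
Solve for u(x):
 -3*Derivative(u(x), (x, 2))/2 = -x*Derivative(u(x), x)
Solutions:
 u(x) = C1 + C2*erfi(sqrt(3)*x/3)


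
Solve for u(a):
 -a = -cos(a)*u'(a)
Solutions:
 u(a) = C1 + Integral(a/cos(a), a)


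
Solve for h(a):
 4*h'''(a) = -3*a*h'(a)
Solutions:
 h(a) = C1 + Integral(C2*airyai(-6^(1/3)*a/2) + C3*airybi(-6^(1/3)*a/2), a)


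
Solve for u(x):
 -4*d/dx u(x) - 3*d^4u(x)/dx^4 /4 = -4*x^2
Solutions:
 u(x) = C1 + C4*exp(-2*2^(1/3)*3^(2/3)*x/3) + x^3/3 + (C2*sin(2^(1/3)*3^(1/6)*x) + C3*cos(2^(1/3)*3^(1/6)*x))*exp(2^(1/3)*3^(2/3)*x/3)


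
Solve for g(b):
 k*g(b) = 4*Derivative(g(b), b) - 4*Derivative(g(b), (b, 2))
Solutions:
 g(b) = C1*exp(b*(1 - sqrt(1 - k))/2) + C2*exp(b*(sqrt(1 - k) + 1)/2)


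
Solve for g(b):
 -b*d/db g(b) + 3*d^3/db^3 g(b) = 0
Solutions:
 g(b) = C1 + Integral(C2*airyai(3^(2/3)*b/3) + C3*airybi(3^(2/3)*b/3), b)


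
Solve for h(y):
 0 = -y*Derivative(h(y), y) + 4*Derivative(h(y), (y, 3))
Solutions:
 h(y) = C1 + Integral(C2*airyai(2^(1/3)*y/2) + C3*airybi(2^(1/3)*y/2), y)


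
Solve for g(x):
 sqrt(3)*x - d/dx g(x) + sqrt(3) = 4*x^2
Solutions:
 g(x) = C1 - 4*x^3/3 + sqrt(3)*x^2/2 + sqrt(3)*x


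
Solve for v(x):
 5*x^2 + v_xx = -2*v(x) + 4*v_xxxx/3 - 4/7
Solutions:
 v(x) = C1*exp(-sqrt(2)*x*sqrt(3 + sqrt(105))/4) + C2*exp(sqrt(2)*x*sqrt(3 + sqrt(105))/4) + C3*sin(sqrt(2)*x*sqrt(-3 + sqrt(105))/4) + C4*cos(sqrt(2)*x*sqrt(-3 + sqrt(105))/4) - 5*x^2/2 + 31/14


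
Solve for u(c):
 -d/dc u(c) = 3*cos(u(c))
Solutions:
 u(c) = pi - asin((C1 + exp(6*c))/(C1 - exp(6*c)))
 u(c) = asin((C1 + exp(6*c))/(C1 - exp(6*c)))


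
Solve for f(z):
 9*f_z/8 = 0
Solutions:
 f(z) = C1


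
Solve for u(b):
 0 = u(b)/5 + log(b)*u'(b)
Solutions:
 u(b) = C1*exp(-li(b)/5)


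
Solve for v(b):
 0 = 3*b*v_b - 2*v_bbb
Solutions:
 v(b) = C1 + Integral(C2*airyai(2^(2/3)*3^(1/3)*b/2) + C3*airybi(2^(2/3)*3^(1/3)*b/2), b)


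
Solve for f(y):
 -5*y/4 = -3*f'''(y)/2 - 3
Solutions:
 f(y) = C1 + C2*y + C3*y^2 + 5*y^4/144 - y^3/3


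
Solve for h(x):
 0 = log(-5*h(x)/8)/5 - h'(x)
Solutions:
 -5*Integral(1/(log(-_y) - 3*log(2) + log(5)), (_y, h(x))) = C1 - x


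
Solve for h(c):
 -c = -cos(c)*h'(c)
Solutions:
 h(c) = C1 + Integral(c/cos(c), c)


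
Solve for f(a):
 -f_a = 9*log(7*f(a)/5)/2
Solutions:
 -2*Integral(1/(-log(_y) - log(7) + log(5)), (_y, f(a)))/9 = C1 - a


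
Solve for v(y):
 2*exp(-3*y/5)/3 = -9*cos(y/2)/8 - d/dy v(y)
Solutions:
 v(y) = C1 - 9*sin(y/2)/4 + 10*exp(-3*y/5)/9


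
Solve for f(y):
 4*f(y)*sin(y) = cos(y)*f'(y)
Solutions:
 f(y) = C1/cos(y)^4


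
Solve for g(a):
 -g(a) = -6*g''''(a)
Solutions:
 g(a) = C1*exp(-6^(3/4)*a/6) + C2*exp(6^(3/4)*a/6) + C3*sin(6^(3/4)*a/6) + C4*cos(6^(3/4)*a/6)


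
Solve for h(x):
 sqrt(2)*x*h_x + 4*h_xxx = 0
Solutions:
 h(x) = C1 + Integral(C2*airyai(-sqrt(2)*x/2) + C3*airybi(-sqrt(2)*x/2), x)


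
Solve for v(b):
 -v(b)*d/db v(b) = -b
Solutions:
 v(b) = -sqrt(C1 + b^2)
 v(b) = sqrt(C1 + b^2)


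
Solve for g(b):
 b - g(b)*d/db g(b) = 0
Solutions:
 g(b) = -sqrt(C1 + b^2)
 g(b) = sqrt(C1 + b^2)


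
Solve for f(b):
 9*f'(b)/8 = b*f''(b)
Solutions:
 f(b) = C1 + C2*b^(17/8)


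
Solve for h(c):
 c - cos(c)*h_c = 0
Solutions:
 h(c) = C1 + Integral(c/cos(c), c)


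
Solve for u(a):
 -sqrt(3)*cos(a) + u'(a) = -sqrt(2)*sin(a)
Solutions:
 u(a) = C1 + sqrt(3)*sin(a) + sqrt(2)*cos(a)


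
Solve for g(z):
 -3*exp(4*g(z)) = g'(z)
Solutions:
 g(z) = log(-I*(1/(C1 + 12*z))^(1/4))
 g(z) = log(I*(1/(C1 + 12*z))^(1/4))
 g(z) = log(-(1/(C1 + 12*z))^(1/4))
 g(z) = log(1/(C1 + 12*z))/4


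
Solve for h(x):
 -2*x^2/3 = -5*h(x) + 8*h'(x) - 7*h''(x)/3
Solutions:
 h(x) = C1*exp(x*(12 - sqrt(39))/7) + C2*exp(x*(sqrt(39) + 12)/7) + 2*x^2/15 + 32*x/75 + 628/1125


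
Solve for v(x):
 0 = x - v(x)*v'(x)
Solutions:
 v(x) = -sqrt(C1 + x^2)
 v(x) = sqrt(C1 + x^2)


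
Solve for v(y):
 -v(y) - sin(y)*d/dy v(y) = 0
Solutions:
 v(y) = C1*sqrt(cos(y) + 1)/sqrt(cos(y) - 1)


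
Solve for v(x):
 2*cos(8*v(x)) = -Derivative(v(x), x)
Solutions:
 v(x) = -asin((C1 + exp(32*x))/(C1 - exp(32*x)))/8 + pi/8
 v(x) = asin((C1 + exp(32*x))/(C1 - exp(32*x)))/8


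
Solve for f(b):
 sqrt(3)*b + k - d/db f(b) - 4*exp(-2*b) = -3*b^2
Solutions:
 f(b) = C1 + b^3 + sqrt(3)*b^2/2 + b*k + 2*exp(-2*b)


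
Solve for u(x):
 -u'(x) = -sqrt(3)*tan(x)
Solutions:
 u(x) = C1 - sqrt(3)*log(cos(x))


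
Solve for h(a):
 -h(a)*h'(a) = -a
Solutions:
 h(a) = -sqrt(C1 + a^2)
 h(a) = sqrt(C1 + a^2)


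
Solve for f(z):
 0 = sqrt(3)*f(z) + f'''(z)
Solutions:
 f(z) = C3*exp(-3^(1/6)*z) + (C1*sin(3^(2/3)*z/2) + C2*cos(3^(2/3)*z/2))*exp(3^(1/6)*z/2)


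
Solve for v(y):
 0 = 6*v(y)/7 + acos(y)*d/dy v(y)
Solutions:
 v(y) = C1*exp(-6*Integral(1/acos(y), y)/7)


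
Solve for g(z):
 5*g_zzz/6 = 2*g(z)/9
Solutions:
 g(z) = C3*exp(30^(2/3)*z/15) + (C1*sin(10^(2/3)*3^(1/6)*z/10) + C2*cos(10^(2/3)*3^(1/6)*z/10))*exp(-30^(2/3)*z/30)


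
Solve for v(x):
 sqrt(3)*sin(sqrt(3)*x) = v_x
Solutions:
 v(x) = C1 - cos(sqrt(3)*x)


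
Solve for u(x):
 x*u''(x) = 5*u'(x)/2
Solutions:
 u(x) = C1 + C2*x^(7/2)


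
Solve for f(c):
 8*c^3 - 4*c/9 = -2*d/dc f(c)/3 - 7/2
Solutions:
 f(c) = C1 - 3*c^4 + c^2/3 - 21*c/4


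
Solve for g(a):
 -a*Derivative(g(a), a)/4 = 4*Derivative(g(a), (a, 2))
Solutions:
 g(a) = C1 + C2*erf(sqrt(2)*a/8)


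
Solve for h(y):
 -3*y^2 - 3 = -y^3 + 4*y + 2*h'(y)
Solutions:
 h(y) = C1 + y^4/8 - y^3/2 - y^2 - 3*y/2


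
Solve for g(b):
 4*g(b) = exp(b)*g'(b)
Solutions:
 g(b) = C1*exp(-4*exp(-b))


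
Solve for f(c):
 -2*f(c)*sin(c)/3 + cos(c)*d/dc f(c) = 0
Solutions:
 f(c) = C1/cos(c)^(2/3)


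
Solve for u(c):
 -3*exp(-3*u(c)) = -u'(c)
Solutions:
 u(c) = log(C1 + 9*c)/3
 u(c) = log((-3^(1/3) - 3^(5/6)*I)*(C1 + 3*c)^(1/3)/2)
 u(c) = log((-3^(1/3) + 3^(5/6)*I)*(C1 + 3*c)^(1/3)/2)


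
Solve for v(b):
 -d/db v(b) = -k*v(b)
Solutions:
 v(b) = C1*exp(b*k)


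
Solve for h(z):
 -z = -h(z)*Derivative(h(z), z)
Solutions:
 h(z) = -sqrt(C1 + z^2)
 h(z) = sqrt(C1 + z^2)


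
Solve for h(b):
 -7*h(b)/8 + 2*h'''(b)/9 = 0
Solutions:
 h(b) = C3*exp(2^(2/3)*63^(1/3)*b/4) + (C1*sin(3*2^(2/3)*3^(1/6)*7^(1/3)*b/8) + C2*cos(3*2^(2/3)*3^(1/6)*7^(1/3)*b/8))*exp(-2^(2/3)*63^(1/3)*b/8)


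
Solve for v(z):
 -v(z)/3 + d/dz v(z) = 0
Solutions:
 v(z) = C1*exp(z/3)


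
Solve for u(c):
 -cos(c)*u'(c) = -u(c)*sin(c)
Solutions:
 u(c) = C1/cos(c)


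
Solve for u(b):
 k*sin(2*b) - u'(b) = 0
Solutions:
 u(b) = C1 - k*cos(2*b)/2


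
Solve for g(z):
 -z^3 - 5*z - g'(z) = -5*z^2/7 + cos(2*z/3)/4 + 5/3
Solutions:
 g(z) = C1 - z^4/4 + 5*z^3/21 - 5*z^2/2 - 5*z/3 - 3*sin(2*z/3)/8


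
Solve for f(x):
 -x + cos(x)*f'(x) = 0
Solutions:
 f(x) = C1 + Integral(x/cos(x), x)


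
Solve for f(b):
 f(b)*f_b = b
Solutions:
 f(b) = -sqrt(C1 + b^2)
 f(b) = sqrt(C1 + b^2)


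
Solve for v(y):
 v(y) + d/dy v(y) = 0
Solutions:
 v(y) = C1*exp(-y)


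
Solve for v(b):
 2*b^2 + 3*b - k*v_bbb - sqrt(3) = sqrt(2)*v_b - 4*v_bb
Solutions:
 v(b) = C1 + C2*exp(b*(2 - sqrt(-sqrt(2)*k + 4))/k) + C3*exp(b*(sqrt(-sqrt(2)*k + 4) + 2)/k) + sqrt(2)*b^3/3 + 3*sqrt(2)*b^2/4 + 4*b^2 - 2*b*k - sqrt(6)*b/2 + 6*b + 16*sqrt(2)*b


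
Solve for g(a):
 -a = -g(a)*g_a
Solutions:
 g(a) = -sqrt(C1 + a^2)
 g(a) = sqrt(C1 + a^2)


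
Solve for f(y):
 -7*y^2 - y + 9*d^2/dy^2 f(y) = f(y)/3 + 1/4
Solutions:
 f(y) = C1*exp(-sqrt(3)*y/9) + C2*exp(sqrt(3)*y/9) - 21*y^2 - 3*y - 4539/4


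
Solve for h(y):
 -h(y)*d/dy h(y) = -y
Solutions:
 h(y) = -sqrt(C1 + y^2)
 h(y) = sqrt(C1 + y^2)


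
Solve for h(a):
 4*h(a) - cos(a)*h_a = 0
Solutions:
 h(a) = C1*(sin(a)^2 + 2*sin(a) + 1)/(sin(a)^2 - 2*sin(a) + 1)


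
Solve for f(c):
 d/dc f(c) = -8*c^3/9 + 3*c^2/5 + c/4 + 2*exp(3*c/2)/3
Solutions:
 f(c) = C1 - 2*c^4/9 + c^3/5 + c^2/8 + 4*exp(3*c/2)/9


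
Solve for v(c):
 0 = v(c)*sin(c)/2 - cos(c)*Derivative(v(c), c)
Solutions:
 v(c) = C1/sqrt(cos(c))


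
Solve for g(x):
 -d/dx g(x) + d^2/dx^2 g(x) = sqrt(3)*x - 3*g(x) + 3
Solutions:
 g(x) = sqrt(3)*x/3 + (C1*sin(sqrt(11)*x/2) + C2*cos(sqrt(11)*x/2))*exp(x/2) + sqrt(3)/9 + 1


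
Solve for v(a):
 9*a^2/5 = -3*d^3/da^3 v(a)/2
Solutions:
 v(a) = C1 + C2*a + C3*a^2 - a^5/50


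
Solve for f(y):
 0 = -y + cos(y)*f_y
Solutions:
 f(y) = C1 + Integral(y/cos(y), y)


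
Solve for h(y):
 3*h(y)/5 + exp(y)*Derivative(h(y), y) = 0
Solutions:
 h(y) = C1*exp(3*exp(-y)/5)


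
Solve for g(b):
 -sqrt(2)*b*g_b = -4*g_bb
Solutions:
 g(b) = C1 + C2*erfi(2^(3/4)*b/4)


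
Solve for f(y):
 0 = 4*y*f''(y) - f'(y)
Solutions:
 f(y) = C1 + C2*y^(5/4)


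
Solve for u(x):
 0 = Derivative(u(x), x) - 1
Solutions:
 u(x) = C1 + x


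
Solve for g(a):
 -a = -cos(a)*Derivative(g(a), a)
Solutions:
 g(a) = C1 + Integral(a/cos(a), a)


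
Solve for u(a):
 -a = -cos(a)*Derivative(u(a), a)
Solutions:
 u(a) = C1 + Integral(a/cos(a), a)


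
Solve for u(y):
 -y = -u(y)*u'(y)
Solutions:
 u(y) = -sqrt(C1 + y^2)
 u(y) = sqrt(C1 + y^2)


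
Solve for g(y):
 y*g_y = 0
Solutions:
 g(y) = C1


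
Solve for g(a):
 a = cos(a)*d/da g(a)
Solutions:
 g(a) = C1 + Integral(a/cos(a), a)


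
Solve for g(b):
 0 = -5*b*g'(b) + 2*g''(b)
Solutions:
 g(b) = C1 + C2*erfi(sqrt(5)*b/2)


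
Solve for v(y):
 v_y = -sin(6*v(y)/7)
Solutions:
 y + 7*log(cos(6*v(y)/7) - 1)/12 - 7*log(cos(6*v(y)/7) + 1)/12 = C1


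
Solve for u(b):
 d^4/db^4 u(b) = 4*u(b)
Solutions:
 u(b) = C1*exp(-sqrt(2)*b) + C2*exp(sqrt(2)*b) + C3*sin(sqrt(2)*b) + C4*cos(sqrt(2)*b)


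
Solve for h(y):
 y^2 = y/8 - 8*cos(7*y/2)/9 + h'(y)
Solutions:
 h(y) = C1 + y^3/3 - y^2/16 + 16*sin(7*y/2)/63


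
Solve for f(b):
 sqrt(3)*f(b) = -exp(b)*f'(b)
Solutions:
 f(b) = C1*exp(sqrt(3)*exp(-b))


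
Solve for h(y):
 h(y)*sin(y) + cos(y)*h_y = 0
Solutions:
 h(y) = C1*cos(y)


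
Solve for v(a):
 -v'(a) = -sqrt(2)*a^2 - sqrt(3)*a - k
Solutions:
 v(a) = C1 + sqrt(2)*a^3/3 + sqrt(3)*a^2/2 + a*k


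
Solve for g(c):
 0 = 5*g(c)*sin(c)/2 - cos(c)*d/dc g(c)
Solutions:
 g(c) = C1/cos(c)^(5/2)


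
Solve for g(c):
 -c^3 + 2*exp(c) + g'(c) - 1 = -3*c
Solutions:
 g(c) = C1 + c^4/4 - 3*c^2/2 + c - 2*exp(c)


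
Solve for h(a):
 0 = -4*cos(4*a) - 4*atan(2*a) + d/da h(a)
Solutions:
 h(a) = C1 + 4*a*atan(2*a) - log(4*a^2 + 1) + sin(4*a)


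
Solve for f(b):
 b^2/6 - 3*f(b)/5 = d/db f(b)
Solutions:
 f(b) = C1*exp(-3*b/5) + 5*b^2/18 - 25*b/27 + 125/81


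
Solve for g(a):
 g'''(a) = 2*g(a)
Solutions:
 g(a) = C3*exp(2^(1/3)*a) + (C1*sin(2^(1/3)*sqrt(3)*a/2) + C2*cos(2^(1/3)*sqrt(3)*a/2))*exp(-2^(1/3)*a/2)


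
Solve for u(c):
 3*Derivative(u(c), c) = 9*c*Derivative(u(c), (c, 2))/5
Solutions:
 u(c) = C1 + C2*c^(8/3)


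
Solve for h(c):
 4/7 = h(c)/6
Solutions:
 h(c) = 24/7


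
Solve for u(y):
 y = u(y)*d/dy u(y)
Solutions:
 u(y) = -sqrt(C1 + y^2)
 u(y) = sqrt(C1 + y^2)


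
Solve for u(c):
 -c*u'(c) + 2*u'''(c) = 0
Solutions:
 u(c) = C1 + Integral(C2*airyai(2^(2/3)*c/2) + C3*airybi(2^(2/3)*c/2), c)


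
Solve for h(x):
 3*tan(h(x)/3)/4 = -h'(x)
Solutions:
 h(x) = -3*asin(C1*exp(-x/4)) + 3*pi
 h(x) = 3*asin(C1*exp(-x/4))


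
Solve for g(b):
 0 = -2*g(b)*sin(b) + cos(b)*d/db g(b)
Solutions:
 g(b) = C1/cos(b)^2


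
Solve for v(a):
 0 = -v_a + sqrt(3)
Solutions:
 v(a) = C1 + sqrt(3)*a


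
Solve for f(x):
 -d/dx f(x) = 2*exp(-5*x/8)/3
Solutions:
 f(x) = C1 + 16*exp(-5*x/8)/15


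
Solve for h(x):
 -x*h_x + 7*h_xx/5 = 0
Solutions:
 h(x) = C1 + C2*erfi(sqrt(70)*x/14)


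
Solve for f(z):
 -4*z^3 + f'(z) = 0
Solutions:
 f(z) = C1 + z^4


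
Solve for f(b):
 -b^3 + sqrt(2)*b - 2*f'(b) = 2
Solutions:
 f(b) = C1 - b^4/8 + sqrt(2)*b^2/4 - b


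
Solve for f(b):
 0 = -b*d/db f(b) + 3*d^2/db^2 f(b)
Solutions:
 f(b) = C1 + C2*erfi(sqrt(6)*b/6)


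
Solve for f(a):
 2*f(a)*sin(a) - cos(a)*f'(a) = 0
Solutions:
 f(a) = C1/cos(a)^2


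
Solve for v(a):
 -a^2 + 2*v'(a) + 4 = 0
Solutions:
 v(a) = C1 + a^3/6 - 2*a


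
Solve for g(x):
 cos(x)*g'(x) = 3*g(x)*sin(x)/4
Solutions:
 g(x) = C1/cos(x)^(3/4)


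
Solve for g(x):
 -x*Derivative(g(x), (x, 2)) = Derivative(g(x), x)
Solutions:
 g(x) = C1 + C2*log(x)


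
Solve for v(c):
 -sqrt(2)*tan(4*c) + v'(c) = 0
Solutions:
 v(c) = C1 - sqrt(2)*log(cos(4*c))/4


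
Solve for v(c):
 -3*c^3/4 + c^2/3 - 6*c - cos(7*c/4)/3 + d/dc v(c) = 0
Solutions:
 v(c) = C1 + 3*c^4/16 - c^3/9 + 3*c^2 + 4*sin(7*c/4)/21


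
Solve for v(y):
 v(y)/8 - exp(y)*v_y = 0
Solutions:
 v(y) = C1*exp(-exp(-y)/8)


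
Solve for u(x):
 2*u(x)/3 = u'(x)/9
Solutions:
 u(x) = C1*exp(6*x)


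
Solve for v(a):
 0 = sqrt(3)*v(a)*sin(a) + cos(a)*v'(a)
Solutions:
 v(a) = C1*cos(a)^(sqrt(3))


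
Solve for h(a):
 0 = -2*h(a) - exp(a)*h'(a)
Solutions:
 h(a) = C1*exp(2*exp(-a))


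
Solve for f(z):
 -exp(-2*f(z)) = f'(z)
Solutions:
 f(z) = log(-sqrt(C1 - 2*z))
 f(z) = log(C1 - 2*z)/2


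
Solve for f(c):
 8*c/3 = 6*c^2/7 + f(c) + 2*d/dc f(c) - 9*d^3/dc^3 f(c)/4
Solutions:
 f(c) = C1*exp(-6^(1/3)*c*(4*6^(1/3)/(sqrt(345) + 27)^(1/3) + (sqrt(345) + 27)^(1/3))/18)*sin(2^(1/3)*3^(1/6)*c*(-3^(2/3)*(sqrt(345) + 27)^(1/3) + 12*2^(1/3)/(sqrt(345) + 27)^(1/3))/18) + C2*exp(-6^(1/3)*c*(4*6^(1/3)/(sqrt(345) + 27)^(1/3) + (sqrt(345) + 27)^(1/3))/18)*cos(2^(1/3)*3^(1/6)*c*(-3^(2/3)*(sqrt(345) + 27)^(1/3) + 12*2^(1/3)/(sqrt(345) + 27)^(1/3))/18) + C3*exp(6^(1/3)*c*(4*6^(1/3)/(sqrt(345) + 27)^(1/3) + (sqrt(345) + 27)^(1/3))/9) - 6*c^2/7 + 128*c/21 - 256/21


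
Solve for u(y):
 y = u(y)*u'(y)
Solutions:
 u(y) = -sqrt(C1 + y^2)
 u(y) = sqrt(C1 + y^2)


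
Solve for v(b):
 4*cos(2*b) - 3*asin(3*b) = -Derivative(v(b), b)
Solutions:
 v(b) = C1 + 3*b*asin(3*b) + sqrt(1 - 9*b^2) - 2*sin(2*b)


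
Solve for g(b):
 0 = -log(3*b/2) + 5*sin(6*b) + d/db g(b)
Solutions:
 g(b) = C1 + b*log(b) - b - b*log(2) + b*log(3) + 5*cos(6*b)/6


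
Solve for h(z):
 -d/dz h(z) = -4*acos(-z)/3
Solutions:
 h(z) = C1 + 4*z*acos(-z)/3 + 4*sqrt(1 - z^2)/3


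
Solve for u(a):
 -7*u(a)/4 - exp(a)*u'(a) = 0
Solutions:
 u(a) = C1*exp(7*exp(-a)/4)


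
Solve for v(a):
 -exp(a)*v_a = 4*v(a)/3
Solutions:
 v(a) = C1*exp(4*exp(-a)/3)


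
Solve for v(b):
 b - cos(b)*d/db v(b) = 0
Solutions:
 v(b) = C1 + Integral(b/cos(b), b)


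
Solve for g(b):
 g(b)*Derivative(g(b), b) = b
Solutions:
 g(b) = -sqrt(C1 + b^2)
 g(b) = sqrt(C1 + b^2)


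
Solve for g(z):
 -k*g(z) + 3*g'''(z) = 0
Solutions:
 g(z) = C1*exp(3^(2/3)*k^(1/3)*z/3) + C2*exp(k^(1/3)*z*(-3^(2/3) + 3*3^(1/6)*I)/6) + C3*exp(-k^(1/3)*z*(3^(2/3) + 3*3^(1/6)*I)/6)


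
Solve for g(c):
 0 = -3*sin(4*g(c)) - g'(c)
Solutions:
 g(c) = -acos((-C1 - exp(24*c))/(C1 - exp(24*c)))/4 + pi/2
 g(c) = acos((-C1 - exp(24*c))/(C1 - exp(24*c)))/4


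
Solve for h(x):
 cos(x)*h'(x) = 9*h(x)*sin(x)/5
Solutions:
 h(x) = C1/cos(x)^(9/5)


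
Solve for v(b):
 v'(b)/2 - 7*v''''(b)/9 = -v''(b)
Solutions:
 v(b) = C1 + C2*exp(-42^(1/3)*b*(2*42^(1/3)/(sqrt(105) + 21)^(1/3) + (sqrt(105) + 21)^(1/3))/28)*sin(14^(1/3)*3^(1/6)*b*(-3^(2/3)*(sqrt(105) + 21)^(1/3) + 6*14^(1/3)/(sqrt(105) + 21)^(1/3))/28) + C3*exp(-42^(1/3)*b*(2*42^(1/3)/(sqrt(105) + 21)^(1/3) + (sqrt(105) + 21)^(1/3))/28)*cos(14^(1/3)*3^(1/6)*b*(-3^(2/3)*(sqrt(105) + 21)^(1/3) + 6*14^(1/3)/(sqrt(105) + 21)^(1/3))/28) + C4*exp(42^(1/3)*b*(2*42^(1/3)/(sqrt(105) + 21)^(1/3) + (sqrt(105) + 21)^(1/3))/14)


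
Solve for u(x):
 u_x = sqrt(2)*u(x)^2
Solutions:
 u(x) = -1/(C1 + sqrt(2)*x)


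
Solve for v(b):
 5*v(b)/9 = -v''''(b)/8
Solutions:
 v(b) = (C1*sin(10^(1/4)*sqrt(3)*b/3) + C2*cos(10^(1/4)*sqrt(3)*b/3))*exp(-10^(1/4)*sqrt(3)*b/3) + (C3*sin(10^(1/4)*sqrt(3)*b/3) + C4*cos(10^(1/4)*sqrt(3)*b/3))*exp(10^(1/4)*sqrt(3)*b/3)


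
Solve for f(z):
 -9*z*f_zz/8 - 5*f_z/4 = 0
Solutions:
 f(z) = C1 + C2/z^(1/9)


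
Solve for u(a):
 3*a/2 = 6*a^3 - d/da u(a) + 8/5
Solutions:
 u(a) = C1 + 3*a^4/2 - 3*a^2/4 + 8*a/5


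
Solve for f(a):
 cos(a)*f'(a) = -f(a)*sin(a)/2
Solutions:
 f(a) = C1*sqrt(cos(a))


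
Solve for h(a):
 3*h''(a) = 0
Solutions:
 h(a) = C1 + C2*a


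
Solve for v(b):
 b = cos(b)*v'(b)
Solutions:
 v(b) = C1 + Integral(b/cos(b), b)


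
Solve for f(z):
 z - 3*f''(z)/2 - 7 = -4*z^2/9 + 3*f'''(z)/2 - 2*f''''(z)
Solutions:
 f(z) = C1 + C2*z + C3*exp(z*(3 - sqrt(57))/8) + C4*exp(z*(3 + sqrt(57))/8) + 2*z^4/81 + z^3/81 - 160*z^2/81


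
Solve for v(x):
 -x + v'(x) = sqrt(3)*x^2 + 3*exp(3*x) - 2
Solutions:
 v(x) = C1 + sqrt(3)*x^3/3 + x^2/2 - 2*x + exp(3*x)


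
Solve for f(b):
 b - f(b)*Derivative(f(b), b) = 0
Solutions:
 f(b) = -sqrt(C1 + b^2)
 f(b) = sqrt(C1 + b^2)


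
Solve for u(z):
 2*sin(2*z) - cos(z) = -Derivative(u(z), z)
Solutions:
 u(z) = C1 + sin(z) + cos(2*z)


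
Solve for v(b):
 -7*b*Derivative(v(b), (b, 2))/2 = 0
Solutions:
 v(b) = C1 + C2*b


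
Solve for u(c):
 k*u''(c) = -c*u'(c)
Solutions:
 u(c) = C1 + C2*sqrt(k)*erf(sqrt(2)*c*sqrt(1/k)/2)


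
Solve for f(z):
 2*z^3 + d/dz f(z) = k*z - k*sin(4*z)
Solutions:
 f(z) = C1 + k*z^2/2 + k*cos(4*z)/4 - z^4/2


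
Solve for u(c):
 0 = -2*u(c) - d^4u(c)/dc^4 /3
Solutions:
 u(c) = (C1*sin(2^(3/4)*3^(1/4)*c/2) + C2*cos(2^(3/4)*3^(1/4)*c/2))*exp(-2^(3/4)*3^(1/4)*c/2) + (C3*sin(2^(3/4)*3^(1/4)*c/2) + C4*cos(2^(3/4)*3^(1/4)*c/2))*exp(2^(3/4)*3^(1/4)*c/2)


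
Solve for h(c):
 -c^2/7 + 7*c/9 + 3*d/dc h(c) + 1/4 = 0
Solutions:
 h(c) = C1 + c^3/63 - 7*c^2/54 - c/12


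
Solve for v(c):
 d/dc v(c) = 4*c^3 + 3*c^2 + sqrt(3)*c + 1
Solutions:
 v(c) = C1 + c^4 + c^3 + sqrt(3)*c^2/2 + c


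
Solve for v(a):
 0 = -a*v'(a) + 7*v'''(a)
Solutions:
 v(a) = C1 + Integral(C2*airyai(7^(2/3)*a/7) + C3*airybi(7^(2/3)*a/7), a)


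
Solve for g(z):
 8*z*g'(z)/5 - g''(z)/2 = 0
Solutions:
 g(z) = C1 + C2*erfi(2*sqrt(10)*z/5)


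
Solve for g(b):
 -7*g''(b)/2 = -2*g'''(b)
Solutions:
 g(b) = C1 + C2*b + C3*exp(7*b/4)


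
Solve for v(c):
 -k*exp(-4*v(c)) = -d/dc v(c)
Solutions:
 v(c) = log(-I*(C1 + 4*c*k)^(1/4))
 v(c) = log(I*(C1 + 4*c*k)^(1/4))
 v(c) = log(-(C1 + 4*c*k)^(1/4))
 v(c) = log(C1 + 4*c*k)/4


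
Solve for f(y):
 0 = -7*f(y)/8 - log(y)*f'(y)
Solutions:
 f(y) = C1*exp(-7*li(y)/8)


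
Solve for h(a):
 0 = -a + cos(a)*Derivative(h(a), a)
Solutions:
 h(a) = C1 + Integral(a/cos(a), a)


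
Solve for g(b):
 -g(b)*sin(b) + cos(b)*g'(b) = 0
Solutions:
 g(b) = C1/cos(b)


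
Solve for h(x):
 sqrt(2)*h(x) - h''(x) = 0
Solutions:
 h(x) = C1*exp(-2^(1/4)*x) + C2*exp(2^(1/4)*x)


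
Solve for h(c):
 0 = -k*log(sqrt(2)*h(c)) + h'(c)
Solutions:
 Integral(1/(2*log(_y) + log(2)), (_y, h(c))) = C1 + c*k/2


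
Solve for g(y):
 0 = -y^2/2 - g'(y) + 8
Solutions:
 g(y) = C1 - y^3/6 + 8*y


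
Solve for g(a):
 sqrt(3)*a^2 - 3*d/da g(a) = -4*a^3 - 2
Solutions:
 g(a) = C1 + a^4/3 + sqrt(3)*a^3/9 + 2*a/3


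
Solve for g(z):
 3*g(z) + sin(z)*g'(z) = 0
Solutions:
 g(z) = C1*(cos(z) + 1)^(3/2)/(cos(z) - 1)^(3/2)


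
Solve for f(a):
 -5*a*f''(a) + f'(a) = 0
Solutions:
 f(a) = C1 + C2*a^(6/5)


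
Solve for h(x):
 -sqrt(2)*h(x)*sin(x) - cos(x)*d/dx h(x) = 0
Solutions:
 h(x) = C1*cos(x)^(sqrt(2))


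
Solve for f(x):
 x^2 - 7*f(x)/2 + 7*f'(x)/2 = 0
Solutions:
 f(x) = C1*exp(x) + 2*x^2/7 + 4*x/7 + 4/7


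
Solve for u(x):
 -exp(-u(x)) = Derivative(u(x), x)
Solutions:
 u(x) = log(C1 - x)


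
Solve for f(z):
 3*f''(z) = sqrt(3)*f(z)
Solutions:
 f(z) = C1*exp(-3^(3/4)*z/3) + C2*exp(3^(3/4)*z/3)


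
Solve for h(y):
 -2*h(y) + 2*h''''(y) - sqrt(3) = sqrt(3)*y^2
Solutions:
 h(y) = C1*exp(-y) + C2*exp(y) + C3*sin(y) + C4*cos(y) - sqrt(3)*y^2/2 - sqrt(3)/2


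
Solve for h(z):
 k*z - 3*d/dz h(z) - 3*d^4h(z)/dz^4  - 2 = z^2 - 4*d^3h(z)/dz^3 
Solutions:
 h(z) = C1 + C2*exp(z*(32*2^(1/3)/(27*sqrt(473) + 601)^(1/3) + 16 + 2^(2/3)*(27*sqrt(473) + 601)^(1/3))/36)*sin(2^(1/3)*sqrt(3)*z*(-2^(1/3)*(27*sqrt(473) + 601)^(1/3) + 32/(27*sqrt(473) + 601)^(1/3))/36) + C3*exp(z*(32*2^(1/3)/(27*sqrt(473) + 601)^(1/3) + 16 + 2^(2/3)*(27*sqrt(473) + 601)^(1/3))/36)*cos(2^(1/3)*sqrt(3)*z*(-2^(1/3)*(27*sqrt(473) + 601)^(1/3) + 32/(27*sqrt(473) + 601)^(1/3))/36) + C4*exp(z*(-2^(2/3)*(27*sqrt(473) + 601)^(1/3) - 32*2^(1/3)/(27*sqrt(473) + 601)^(1/3) + 8)/18) + k*z^2/6 - z^3/9 - 14*z/9


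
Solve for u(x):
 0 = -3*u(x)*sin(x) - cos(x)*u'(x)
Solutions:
 u(x) = C1*cos(x)^3


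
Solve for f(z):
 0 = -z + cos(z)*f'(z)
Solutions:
 f(z) = C1 + Integral(z/cos(z), z)


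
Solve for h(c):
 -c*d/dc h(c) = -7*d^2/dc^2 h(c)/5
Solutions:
 h(c) = C1 + C2*erfi(sqrt(70)*c/14)


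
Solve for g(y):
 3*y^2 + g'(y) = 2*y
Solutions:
 g(y) = C1 - y^3 + y^2


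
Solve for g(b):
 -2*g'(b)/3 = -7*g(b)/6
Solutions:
 g(b) = C1*exp(7*b/4)


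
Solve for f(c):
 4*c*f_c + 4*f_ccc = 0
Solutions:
 f(c) = C1 + Integral(C2*airyai(-c) + C3*airybi(-c), c)


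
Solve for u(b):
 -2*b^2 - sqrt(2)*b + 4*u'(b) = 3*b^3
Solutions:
 u(b) = C1 + 3*b^4/16 + b^3/6 + sqrt(2)*b^2/8


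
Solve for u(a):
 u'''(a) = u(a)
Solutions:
 u(a) = C3*exp(a) + (C1*sin(sqrt(3)*a/2) + C2*cos(sqrt(3)*a/2))*exp(-a/2)


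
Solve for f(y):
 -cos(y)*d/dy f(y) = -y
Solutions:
 f(y) = C1 + Integral(y/cos(y), y)


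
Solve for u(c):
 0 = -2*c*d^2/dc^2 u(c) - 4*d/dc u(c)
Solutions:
 u(c) = C1 + C2/c


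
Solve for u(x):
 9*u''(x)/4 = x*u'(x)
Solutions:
 u(x) = C1 + C2*erfi(sqrt(2)*x/3)


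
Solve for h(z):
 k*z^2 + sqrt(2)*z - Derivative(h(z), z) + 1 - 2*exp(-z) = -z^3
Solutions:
 h(z) = C1 + k*z^3/3 + z^4/4 + sqrt(2)*z^2/2 + z + 2*exp(-z)


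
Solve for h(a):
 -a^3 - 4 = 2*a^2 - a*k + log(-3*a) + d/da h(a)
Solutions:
 h(a) = C1 - a^4/4 - 2*a^3/3 + a^2*k/2 - a*log(-a) + a*(-3 - log(3))


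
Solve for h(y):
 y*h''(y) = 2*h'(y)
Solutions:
 h(y) = C1 + C2*y^3


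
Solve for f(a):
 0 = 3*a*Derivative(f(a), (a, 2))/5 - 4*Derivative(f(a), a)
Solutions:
 f(a) = C1 + C2*a^(23/3)


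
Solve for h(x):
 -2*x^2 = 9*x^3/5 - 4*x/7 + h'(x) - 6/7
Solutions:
 h(x) = C1 - 9*x^4/20 - 2*x^3/3 + 2*x^2/7 + 6*x/7


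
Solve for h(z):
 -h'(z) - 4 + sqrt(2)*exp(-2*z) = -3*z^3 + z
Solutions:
 h(z) = C1 + 3*z^4/4 - z^2/2 - 4*z - sqrt(2)*exp(-2*z)/2


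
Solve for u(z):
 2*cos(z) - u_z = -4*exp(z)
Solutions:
 u(z) = C1 + 4*exp(z) + 2*sin(z)


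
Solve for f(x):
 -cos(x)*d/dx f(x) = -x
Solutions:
 f(x) = C1 + Integral(x/cos(x), x)


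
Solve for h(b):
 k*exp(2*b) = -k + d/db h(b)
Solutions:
 h(b) = C1 + b*k + k*exp(2*b)/2


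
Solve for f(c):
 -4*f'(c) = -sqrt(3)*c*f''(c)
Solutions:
 f(c) = C1 + C2*c^(1 + 4*sqrt(3)/3)


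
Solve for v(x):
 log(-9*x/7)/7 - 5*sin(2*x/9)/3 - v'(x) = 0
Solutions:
 v(x) = C1 + x*log(-x)/7 - x*log(7)/7 - x/7 + 2*x*log(3)/7 + 15*cos(2*x/9)/2


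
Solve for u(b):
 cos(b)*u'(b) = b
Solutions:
 u(b) = C1 + Integral(b/cos(b), b)


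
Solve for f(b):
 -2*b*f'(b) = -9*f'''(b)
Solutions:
 f(b) = C1 + Integral(C2*airyai(6^(1/3)*b/3) + C3*airybi(6^(1/3)*b/3), b)


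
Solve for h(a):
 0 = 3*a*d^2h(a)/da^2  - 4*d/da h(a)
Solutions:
 h(a) = C1 + C2*a^(7/3)


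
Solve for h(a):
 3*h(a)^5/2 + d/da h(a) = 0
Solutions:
 h(a) = -I*(1/(C1 + 6*a))^(1/4)
 h(a) = I*(1/(C1 + 6*a))^(1/4)
 h(a) = -(1/(C1 + 6*a))^(1/4)
 h(a) = (1/(C1 + 6*a))^(1/4)


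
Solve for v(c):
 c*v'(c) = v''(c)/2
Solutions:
 v(c) = C1 + C2*erfi(c)


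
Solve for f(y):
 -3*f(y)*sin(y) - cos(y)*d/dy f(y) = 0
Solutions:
 f(y) = C1*cos(y)^3


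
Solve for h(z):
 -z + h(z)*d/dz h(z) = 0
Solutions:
 h(z) = -sqrt(C1 + z^2)
 h(z) = sqrt(C1 + z^2)


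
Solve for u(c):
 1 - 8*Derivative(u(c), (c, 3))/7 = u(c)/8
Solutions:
 u(c) = C3*exp(-7^(1/3)*c/4) + (C1*sin(sqrt(3)*7^(1/3)*c/8) + C2*cos(sqrt(3)*7^(1/3)*c/8))*exp(7^(1/3)*c/8) + 8


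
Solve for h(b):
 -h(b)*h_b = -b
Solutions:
 h(b) = -sqrt(C1 + b^2)
 h(b) = sqrt(C1 + b^2)


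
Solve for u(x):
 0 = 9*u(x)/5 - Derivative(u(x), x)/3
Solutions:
 u(x) = C1*exp(27*x/5)


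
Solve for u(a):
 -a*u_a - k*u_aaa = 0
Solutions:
 u(a) = C1 + Integral(C2*airyai(a*(-1/k)^(1/3)) + C3*airybi(a*(-1/k)^(1/3)), a)


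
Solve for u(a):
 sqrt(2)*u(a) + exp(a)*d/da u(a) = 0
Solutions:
 u(a) = C1*exp(sqrt(2)*exp(-a))


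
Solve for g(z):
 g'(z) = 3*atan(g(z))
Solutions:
 Integral(1/atan(_y), (_y, g(z))) = C1 + 3*z


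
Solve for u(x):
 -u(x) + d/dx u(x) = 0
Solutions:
 u(x) = C1*exp(x)


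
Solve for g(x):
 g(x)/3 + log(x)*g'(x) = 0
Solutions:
 g(x) = C1*exp(-li(x)/3)


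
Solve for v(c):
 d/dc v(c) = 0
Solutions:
 v(c) = C1


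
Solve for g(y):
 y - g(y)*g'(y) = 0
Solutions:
 g(y) = -sqrt(C1 + y^2)
 g(y) = sqrt(C1 + y^2)


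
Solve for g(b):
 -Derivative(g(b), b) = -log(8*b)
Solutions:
 g(b) = C1 + b*log(b) - b + b*log(8)


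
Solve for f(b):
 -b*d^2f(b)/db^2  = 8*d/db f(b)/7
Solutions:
 f(b) = C1 + C2/b^(1/7)


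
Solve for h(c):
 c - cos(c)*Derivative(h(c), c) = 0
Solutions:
 h(c) = C1 + Integral(c/cos(c), c)


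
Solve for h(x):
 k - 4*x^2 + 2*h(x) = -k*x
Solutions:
 h(x) = -k*x/2 - k/2 + 2*x^2


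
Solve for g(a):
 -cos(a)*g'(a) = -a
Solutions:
 g(a) = C1 + Integral(a/cos(a), a)


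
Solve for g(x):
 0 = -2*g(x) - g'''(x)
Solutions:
 g(x) = C3*exp(-2^(1/3)*x) + (C1*sin(2^(1/3)*sqrt(3)*x/2) + C2*cos(2^(1/3)*sqrt(3)*x/2))*exp(2^(1/3)*x/2)


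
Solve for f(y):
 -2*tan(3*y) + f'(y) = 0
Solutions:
 f(y) = C1 - 2*log(cos(3*y))/3


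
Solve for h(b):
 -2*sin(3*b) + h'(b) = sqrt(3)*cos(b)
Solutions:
 h(b) = C1 + sqrt(3)*sin(b) - 2*cos(3*b)/3


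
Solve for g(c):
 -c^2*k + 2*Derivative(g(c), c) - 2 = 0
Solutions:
 g(c) = C1 + c^3*k/6 + c


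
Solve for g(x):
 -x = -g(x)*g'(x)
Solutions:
 g(x) = -sqrt(C1 + x^2)
 g(x) = sqrt(C1 + x^2)


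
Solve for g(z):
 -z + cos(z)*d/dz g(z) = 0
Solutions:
 g(z) = C1 + Integral(z/cos(z), z)


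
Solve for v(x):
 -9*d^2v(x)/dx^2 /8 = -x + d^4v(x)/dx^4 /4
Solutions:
 v(x) = C1 + C2*x + C3*sin(3*sqrt(2)*x/2) + C4*cos(3*sqrt(2)*x/2) + 4*x^3/27


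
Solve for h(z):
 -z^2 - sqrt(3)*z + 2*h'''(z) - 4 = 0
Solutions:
 h(z) = C1 + C2*z + C3*z^2 + z^5/120 + sqrt(3)*z^4/48 + z^3/3


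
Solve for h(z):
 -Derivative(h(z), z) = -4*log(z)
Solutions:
 h(z) = C1 + 4*z*log(z) - 4*z


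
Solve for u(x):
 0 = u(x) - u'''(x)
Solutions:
 u(x) = C3*exp(x) + (C1*sin(sqrt(3)*x/2) + C2*cos(sqrt(3)*x/2))*exp(-x/2)


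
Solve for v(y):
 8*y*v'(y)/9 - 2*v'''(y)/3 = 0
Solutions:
 v(y) = C1 + Integral(C2*airyai(6^(2/3)*y/3) + C3*airybi(6^(2/3)*y/3), y)


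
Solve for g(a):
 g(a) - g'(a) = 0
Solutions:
 g(a) = C1*exp(a)


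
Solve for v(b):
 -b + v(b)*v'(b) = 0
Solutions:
 v(b) = -sqrt(C1 + b^2)
 v(b) = sqrt(C1 + b^2)


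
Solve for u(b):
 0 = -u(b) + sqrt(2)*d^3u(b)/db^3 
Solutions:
 u(b) = C3*exp(2^(5/6)*b/2) + (C1*sin(2^(5/6)*sqrt(3)*b/4) + C2*cos(2^(5/6)*sqrt(3)*b/4))*exp(-2^(5/6)*b/4)


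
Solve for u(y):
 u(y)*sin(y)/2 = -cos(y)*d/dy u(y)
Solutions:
 u(y) = C1*sqrt(cos(y))


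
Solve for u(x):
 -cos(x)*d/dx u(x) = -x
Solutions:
 u(x) = C1 + Integral(x/cos(x), x)


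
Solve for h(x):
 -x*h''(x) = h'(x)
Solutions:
 h(x) = C1 + C2*log(x)


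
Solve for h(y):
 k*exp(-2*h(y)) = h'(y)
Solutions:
 h(y) = log(-sqrt(C1 + 2*k*y))
 h(y) = log(C1 + 2*k*y)/2


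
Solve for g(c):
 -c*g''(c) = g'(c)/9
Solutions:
 g(c) = C1 + C2*c^(8/9)


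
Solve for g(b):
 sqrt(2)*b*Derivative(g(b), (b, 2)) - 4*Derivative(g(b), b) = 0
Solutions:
 g(b) = C1 + C2*b^(1 + 2*sqrt(2))


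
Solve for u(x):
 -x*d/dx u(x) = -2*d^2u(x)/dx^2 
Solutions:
 u(x) = C1 + C2*erfi(x/2)


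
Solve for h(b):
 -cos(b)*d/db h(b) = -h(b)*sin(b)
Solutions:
 h(b) = C1/cos(b)


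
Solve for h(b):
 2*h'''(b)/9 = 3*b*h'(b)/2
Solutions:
 h(b) = C1 + Integral(C2*airyai(3*2^(1/3)*b/2) + C3*airybi(3*2^(1/3)*b/2), b)


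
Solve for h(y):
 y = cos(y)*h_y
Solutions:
 h(y) = C1 + Integral(y/cos(y), y)


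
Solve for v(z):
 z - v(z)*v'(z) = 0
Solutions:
 v(z) = -sqrt(C1 + z^2)
 v(z) = sqrt(C1 + z^2)


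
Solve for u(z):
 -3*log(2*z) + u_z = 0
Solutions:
 u(z) = C1 + 3*z*log(z) - 3*z + z*log(8)


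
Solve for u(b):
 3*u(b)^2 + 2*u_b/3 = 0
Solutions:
 u(b) = 2/(C1 + 9*b)


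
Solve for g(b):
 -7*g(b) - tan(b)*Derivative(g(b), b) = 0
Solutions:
 g(b) = C1/sin(b)^7


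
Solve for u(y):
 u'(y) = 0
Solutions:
 u(y) = C1


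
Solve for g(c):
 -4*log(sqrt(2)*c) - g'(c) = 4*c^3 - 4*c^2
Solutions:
 g(c) = C1 - c^4 + 4*c^3/3 - 4*c*log(c) - c*log(4) + 4*c


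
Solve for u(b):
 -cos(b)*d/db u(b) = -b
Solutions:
 u(b) = C1 + Integral(b/cos(b), b)


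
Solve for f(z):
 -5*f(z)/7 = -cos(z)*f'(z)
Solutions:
 f(z) = C1*(sin(z) + 1)^(5/14)/(sin(z) - 1)^(5/14)


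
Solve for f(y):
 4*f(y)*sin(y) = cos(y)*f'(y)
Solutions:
 f(y) = C1/cos(y)^4


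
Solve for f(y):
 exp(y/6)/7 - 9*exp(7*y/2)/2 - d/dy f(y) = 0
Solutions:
 f(y) = C1 + 6*exp(y/6)/7 - 9*exp(7*y/2)/7


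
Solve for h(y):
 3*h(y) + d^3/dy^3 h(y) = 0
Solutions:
 h(y) = C3*exp(-3^(1/3)*y) + (C1*sin(3^(5/6)*y/2) + C2*cos(3^(5/6)*y/2))*exp(3^(1/3)*y/2)


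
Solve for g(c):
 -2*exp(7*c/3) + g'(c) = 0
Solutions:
 g(c) = C1 + 6*exp(7*c/3)/7


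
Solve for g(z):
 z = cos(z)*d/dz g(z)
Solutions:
 g(z) = C1 + Integral(z/cos(z), z)


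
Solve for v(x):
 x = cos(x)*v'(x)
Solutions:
 v(x) = C1 + Integral(x/cos(x), x)


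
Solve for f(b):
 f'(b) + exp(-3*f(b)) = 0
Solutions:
 f(b) = log(C1 - 3*b)/3
 f(b) = log((-3^(1/3) - 3^(5/6)*I)*(C1 - b)^(1/3)/2)
 f(b) = log((-3^(1/3) + 3^(5/6)*I)*(C1 - b)^(1/3)/2)


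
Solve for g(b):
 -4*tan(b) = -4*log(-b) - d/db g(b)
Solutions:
 g(b) = C1 - 4*b*log(-b) + 4*b - 4*log(cos(b))


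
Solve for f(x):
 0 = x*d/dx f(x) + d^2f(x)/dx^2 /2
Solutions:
 f(x) = C1 + C2*erf(x)


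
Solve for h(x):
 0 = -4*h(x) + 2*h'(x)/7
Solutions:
 h(x) = C1*exp(14*x)


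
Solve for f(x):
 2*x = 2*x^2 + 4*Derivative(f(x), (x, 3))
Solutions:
 f(x) = C1 + C2*x + C3*x^2 - x^5/120 + x^4/48


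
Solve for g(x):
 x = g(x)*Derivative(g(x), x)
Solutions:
 g(x) = -sqrt(C1 + x^2)
 g(x) = sqrt(C1 + x^2)


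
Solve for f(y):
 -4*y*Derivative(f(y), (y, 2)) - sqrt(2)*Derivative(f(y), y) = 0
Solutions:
 f(y) = C1 + C2*y^(1 - sqrt(2)/4)


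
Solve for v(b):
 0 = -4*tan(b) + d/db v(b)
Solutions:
 v(b) = C1 - 4*log(cos(b))


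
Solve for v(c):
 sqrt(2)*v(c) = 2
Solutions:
 v(c) = sqrt(2)


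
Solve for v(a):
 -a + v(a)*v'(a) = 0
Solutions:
 v(a) = -sqrt(C1 + a^2)
 v(a) = sqrt(C1 + a^2)


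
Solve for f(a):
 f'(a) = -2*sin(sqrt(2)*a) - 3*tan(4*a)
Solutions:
 f(a) = C1 + 3*log(cos(4*a))/4 + sqrt(2)*cos(sqrt(2)*a)


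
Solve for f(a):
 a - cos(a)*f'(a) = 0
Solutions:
 f(a) = C1 + Integral(a/cos(a), a)


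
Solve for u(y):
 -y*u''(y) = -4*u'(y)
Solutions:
 u(y) = C1 + C2*y^5


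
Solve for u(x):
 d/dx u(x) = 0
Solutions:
 u(x) = C1


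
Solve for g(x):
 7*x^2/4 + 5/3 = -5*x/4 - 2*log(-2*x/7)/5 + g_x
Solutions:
 g(x) = C1 + 7*x^3/12 + 5*x^2/8 + 2*x*log(-x)/5 + x*(-6*log(7) + 6*log(2) + 19)/15


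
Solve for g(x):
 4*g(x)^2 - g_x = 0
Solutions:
 g(x) = -1/(C1 + 4*x)


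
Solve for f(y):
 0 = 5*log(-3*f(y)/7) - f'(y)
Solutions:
 -Integral(1/(log(-_y) - log(7) + log(3)), (_y, f(y)))/5 = C1 - y


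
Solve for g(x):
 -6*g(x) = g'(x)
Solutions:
 g(x) = C1*exp(-6*x)


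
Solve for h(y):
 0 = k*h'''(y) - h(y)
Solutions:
 h(y) = C1*exp(y*(1/k)^(1/3)) + C2*exp(y*(-1 + sqrt(3)*I)*(1/k)^(1/3)/2) + C3*exp(-y*(1 + sqrt(3)*I)*(1/k)^(1/3)/2)


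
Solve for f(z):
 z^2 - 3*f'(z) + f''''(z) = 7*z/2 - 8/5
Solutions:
 f(z) = C1 + C4*exp(3^(1/3)*z) + z^3/9 - 7*z^2/12 + 8*z/15 + (C2*sin(3^(5/6)*z/2) + C3*cos(3^(5/6)*z/2))*exp(-3^(1/3)*z/2)


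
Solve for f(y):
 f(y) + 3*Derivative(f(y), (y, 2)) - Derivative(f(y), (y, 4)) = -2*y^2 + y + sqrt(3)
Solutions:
 f(y) = C1*exp(-sqrt(2)*y*sqrt(3 + sqrt(13))/2) + C2*exp(sqrt(2)*y*sqrt(3 + sqrt(13))/2) + C3*sin(sqrt(2)*y*sqrt(-3 + sqrt(13))/2) + C4*cos(sqrt(2)*y*sqrt(-3 + sqrt(13))/2) - 2*y^2 + y + sqrt(3) + 12


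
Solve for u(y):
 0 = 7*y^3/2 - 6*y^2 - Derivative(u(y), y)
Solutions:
 u(y) = C1 + 7*y^4/8 - 2*y^3


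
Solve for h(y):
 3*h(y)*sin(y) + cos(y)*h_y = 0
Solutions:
 h(y) = C1*cos(y)^3


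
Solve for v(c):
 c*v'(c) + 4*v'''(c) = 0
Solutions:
 v(c) = C1 + Integral(C2*airyai(-2^(1/3)*c/2) + C3*airybi(-2^(1/3)*c/2), c)


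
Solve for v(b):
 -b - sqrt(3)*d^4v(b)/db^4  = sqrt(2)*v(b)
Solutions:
 v(b) = -sqrt(2)*b/2 + (C1*sin(2^(5/8)*3^(7/8)*b/6) + C2*cos(2^(5/8)*3^(7/8)*b/6))*exp(-2^(5/8)*3^(7/8)*b/6) + (C3*sin(2^(5/8)*3^(7/8)*b/6) + C4*cos(2^(5/8)*3^(7/8)*b/6))*exp(2^(5/8)*3^(7/8)*b/6)


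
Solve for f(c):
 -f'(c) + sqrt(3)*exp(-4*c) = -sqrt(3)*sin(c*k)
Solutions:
 f(c) = C1 - sqrt(3)*exp(-4*c)/4 - sqrt(3)*cos(c*k)/k


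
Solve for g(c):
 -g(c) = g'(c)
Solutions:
 g(c) = C1*exp(-c)


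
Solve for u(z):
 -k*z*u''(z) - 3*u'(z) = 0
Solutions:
 u(z) = C1 + z^(((re(k) - 3)*re(k) + im(k)^2)/(re(k)^2 + im(k)^2))*(C2*sin(3*log(z)*Abs(im(k))/(re(k)^2 + im(k)^2)) + C3*cos(3*log(z)*im(k)/(re(k)^2 + im(k)^2)))


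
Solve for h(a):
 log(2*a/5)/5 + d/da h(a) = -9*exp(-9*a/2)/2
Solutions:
 h(a) = C1 - a*log(a)/5 + a*(-log(2) + 1 + log(5))/5 + exp(-9*a/2)


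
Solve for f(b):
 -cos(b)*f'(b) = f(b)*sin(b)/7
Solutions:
 f(b) = C1*cos(b)^(1/7)


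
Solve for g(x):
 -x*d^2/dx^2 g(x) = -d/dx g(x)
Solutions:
 g(x) = C1 + C2*x^2


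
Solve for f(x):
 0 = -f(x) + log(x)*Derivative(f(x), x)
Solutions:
 f(x) = C1*exp(li(x))


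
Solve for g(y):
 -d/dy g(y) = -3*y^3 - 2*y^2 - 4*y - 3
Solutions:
 g(y) = C1 + 3*y^4/4 + 2*y^3/3 + 2*y^2 + 3*y


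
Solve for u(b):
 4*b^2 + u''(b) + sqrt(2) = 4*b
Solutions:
 u(b) = C1 + C2*b - b^4/3 + 2*b^3/3 - sqrt(2)*b^2/2


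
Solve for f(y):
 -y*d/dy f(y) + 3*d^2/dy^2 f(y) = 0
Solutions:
 f(y) = C1 + C2*erfi(sqrt(6)*y/6)


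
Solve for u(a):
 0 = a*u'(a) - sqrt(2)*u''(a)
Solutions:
 u(a) = C1 + C2*erfi(2^(1/4)*a/2)


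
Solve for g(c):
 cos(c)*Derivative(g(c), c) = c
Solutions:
 g(c) = C1 + Integral(c/cos(c), c)


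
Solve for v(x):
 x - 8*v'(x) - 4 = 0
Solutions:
 v(x) = C1 + x^2/16 - x/2


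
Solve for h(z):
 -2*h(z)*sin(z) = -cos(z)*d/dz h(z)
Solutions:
 h(z) = C1/cos(z)^2


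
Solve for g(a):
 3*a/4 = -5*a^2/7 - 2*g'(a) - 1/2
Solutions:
 g(a) = C1 - 5*a^3/42 - 3*a^2/16 - a/4


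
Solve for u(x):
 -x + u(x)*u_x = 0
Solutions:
 u(x) = -sqrt(C1 + x^2)
 u(x) = sqrt(C1 + x^2)


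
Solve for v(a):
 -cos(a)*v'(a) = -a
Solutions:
 v(a) = C1 + Integral(a/cos(a), a)


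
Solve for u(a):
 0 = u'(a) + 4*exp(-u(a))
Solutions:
 u(a) = log(C1 - 4*a)


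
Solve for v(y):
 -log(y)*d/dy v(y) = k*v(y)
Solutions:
 v(y) = C1*exp(-k*li(y))


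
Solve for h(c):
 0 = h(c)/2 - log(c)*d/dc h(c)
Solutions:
 h(c) = C1*exp(li(c)/2)


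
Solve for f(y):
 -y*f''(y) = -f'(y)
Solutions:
 f(y) = C1 + C2*y^2


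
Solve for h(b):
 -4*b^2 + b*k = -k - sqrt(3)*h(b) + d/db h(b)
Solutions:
 h(b) = C1*exp(sqrt(3)*b) + 4*sqrt(3)*b^2/3 - sqrt(3)*b*k/3 + 8*b/3 - sqrt(3)*k/3 - k/3 + 8*sqrt(3)/9


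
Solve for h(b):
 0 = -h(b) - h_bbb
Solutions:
 h(b) = C3*exp(-b) + (C1*sin(sqrt(3)*b/2) + C2*cos(sqrt(3)*b/2))*exp(b/2)


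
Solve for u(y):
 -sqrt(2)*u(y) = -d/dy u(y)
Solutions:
 u(y) = C1*exp(sqrt(2)*y)


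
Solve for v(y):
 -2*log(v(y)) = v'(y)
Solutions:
 li(v(y)) = C1 - 2*y


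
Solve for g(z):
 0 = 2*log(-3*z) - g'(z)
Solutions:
 g(z) = C1 + 2*z*log(-z) + 2*z*(-1 + log(3))


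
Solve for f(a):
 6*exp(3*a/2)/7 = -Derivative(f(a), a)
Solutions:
 f(a) = C1 - 4*exp(3*a/2)/7


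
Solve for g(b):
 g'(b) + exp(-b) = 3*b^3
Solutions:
 g(b) = C1 + 3*b^4/4 + exp(-b)


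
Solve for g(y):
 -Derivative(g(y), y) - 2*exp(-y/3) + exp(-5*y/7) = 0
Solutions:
 g(y) = C1 + 6*exp(-y/3) - 7*exp(-5*y/7)/5


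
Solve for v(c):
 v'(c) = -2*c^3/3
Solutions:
 v(c) = C1 - c^4/6


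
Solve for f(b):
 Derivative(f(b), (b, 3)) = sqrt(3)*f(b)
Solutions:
 f(b) = C3*exp(3^(1/6)*b) + (C1*sin(3^(2/3)*b/2) + C2*cos(3^(2/3)*b/2))*exp(-3^(1/6)*b/2)


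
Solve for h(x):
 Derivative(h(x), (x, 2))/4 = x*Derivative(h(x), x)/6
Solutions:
 h(x) = C1 + C2*erfi(sqrt(3)*x/3)


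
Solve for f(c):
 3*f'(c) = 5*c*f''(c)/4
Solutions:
 f(c) = C1 + C2*c^(17/5)


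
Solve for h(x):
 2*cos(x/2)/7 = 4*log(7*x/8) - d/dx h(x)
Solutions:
 h(x) = C1 + 4*x*log(x) - 12*x*log(2) - 4*x + 4*x*log(7) - 4*sin(x/2)/7


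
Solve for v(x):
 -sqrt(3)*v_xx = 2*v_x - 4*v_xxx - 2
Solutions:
 v(x) = C1 + C2*exp(x*(sqrt(3) + sqrt(35))/8) + C3*exp(x*(-sqrt(35) + sqrt(3))/8) + x


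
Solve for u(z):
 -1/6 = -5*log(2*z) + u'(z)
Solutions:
 u(z) = C1 + 5*z*log(z) - 31*z/6 + z*log(32)


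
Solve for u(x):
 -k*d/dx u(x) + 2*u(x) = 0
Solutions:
 u(x) = C1*exp(2*x/k)


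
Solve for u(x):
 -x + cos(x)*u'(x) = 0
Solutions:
 u(x) = C1 + Integral(x/cos(x), x)


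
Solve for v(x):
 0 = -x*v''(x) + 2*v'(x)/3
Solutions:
 v(x) = C1 + C2*x^(5/3)


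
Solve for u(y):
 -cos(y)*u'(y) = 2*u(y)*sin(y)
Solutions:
 u(y) = C1*cos(y)^2


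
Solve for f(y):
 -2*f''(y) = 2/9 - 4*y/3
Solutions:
 f(y) = C1 + C2*y + y^3/9 - y^2/18


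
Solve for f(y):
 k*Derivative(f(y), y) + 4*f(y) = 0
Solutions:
 f(y) = C1*exp(-4*y/k)


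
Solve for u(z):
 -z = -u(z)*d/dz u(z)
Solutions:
 u(z) = -sqrt(C1 + z^2)
 u(z) = sqrt(C1 + z^2)


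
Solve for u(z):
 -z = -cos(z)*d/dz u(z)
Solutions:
 u(z) = C1 + Integral(z/cos(z), z)


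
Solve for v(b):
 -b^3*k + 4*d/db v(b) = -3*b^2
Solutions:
 v(b) = C1 + b^4*k/16 - b^3/4


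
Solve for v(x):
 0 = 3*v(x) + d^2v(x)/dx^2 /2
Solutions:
 v(x) = C1*sin(sqrt(6)*x) + C2*cos(sqrt(6)*x)
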